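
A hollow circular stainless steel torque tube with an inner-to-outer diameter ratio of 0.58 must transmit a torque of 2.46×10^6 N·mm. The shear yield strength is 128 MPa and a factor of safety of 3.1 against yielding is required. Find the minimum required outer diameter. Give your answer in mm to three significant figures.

τ_allow = 128/3.1 = 41.29 MPa.
For a hollow shaft τ = 16T/[πd_o³(1−k⁴)] with k = 0.58, so 1−k⁴ = 0.8868.
d_o³ = 16T/[π τ_allow (1−k⁴)] = 16×2460000/(π×41.29×0.8868) = 342100 mm³.
d_o = 69.94 mm.

d_o = 69.9 mm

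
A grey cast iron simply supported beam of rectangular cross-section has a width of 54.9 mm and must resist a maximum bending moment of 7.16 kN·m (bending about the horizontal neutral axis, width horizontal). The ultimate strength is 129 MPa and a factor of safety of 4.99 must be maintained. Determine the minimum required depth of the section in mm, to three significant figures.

σ_allow = 129/4.99 = 25.85 MPa.
For a rectangular section σ = 6M/(bh²), so h² = 6M/(b σ_allow) = 6×7160000/(54.9×25.85) = 30270 mm².
h = 174.0 mm.

h = 174 mm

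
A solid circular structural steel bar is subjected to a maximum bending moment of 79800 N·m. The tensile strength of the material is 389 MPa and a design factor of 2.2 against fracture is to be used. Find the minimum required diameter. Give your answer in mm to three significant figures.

d = 166 mm

σ_allow = 389/2.2 = 176.8 MPa.
For a solid circular section σ = 32M/(πd³), so d³ = 32M/(π σ_allow) = 32×7.9800×10^7/(π×176.8) = 4.597×10^6 mm³.
d = 166.3 mm.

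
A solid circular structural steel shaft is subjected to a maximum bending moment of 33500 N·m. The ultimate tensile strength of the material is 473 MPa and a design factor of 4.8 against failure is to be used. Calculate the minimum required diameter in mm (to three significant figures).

d = 151 mm

σ_allow = 473/4.8 = 98.54 MPa.
For a solid circular section σ = 32M/(πd³), so d³ = 32M/(π σ_allow) = 32×3.3500×10^7/(π×98.54) = 3.463×10^6 mm³.
d = 151.3 mm.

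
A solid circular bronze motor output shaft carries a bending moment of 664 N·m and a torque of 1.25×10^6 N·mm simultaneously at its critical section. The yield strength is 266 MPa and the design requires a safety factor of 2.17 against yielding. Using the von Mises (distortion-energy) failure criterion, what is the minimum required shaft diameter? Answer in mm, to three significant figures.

d = 47.3 mm

σ_allow = σ_y/n = 266/2.17 = 122.6 MPa.
For a solid shaft σ_b = 32M/(πd³) and τ = 16T/(πd³), so the von Mises stress is σ' = (16/πd³)·√(4M²+3T²).
√(4M²+3T²) = √(4×(664000)² + 3×(1.250×10^6)²) = 2.540×10^6 N·mm.
d³ = 16×2.540×10^6/(π×122.6) = 105500 mm³.
d = 47.26 mm.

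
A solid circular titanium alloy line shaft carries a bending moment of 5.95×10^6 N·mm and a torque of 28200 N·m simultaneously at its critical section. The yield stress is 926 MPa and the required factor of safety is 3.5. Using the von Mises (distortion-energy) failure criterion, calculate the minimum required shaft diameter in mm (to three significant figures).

σ_allow = σ_y/n = 926/3.5 = 264.6 MPa.
For a solid shaft σ_b = 32M/(πd³) and τ = 16T/(πd³), so the von Mises stress is σ' = (16/πd³)·√(4M²+3T²).
√(4M²+3T²) = √(4×(5.950×10^6)² + 3×(2.820×10^7)²) = 5.027×10^7 N·mm.
d³ = 16×5.027×10^7/(π×264.6) = 967700 mm³.
d = 98.91 mm.

d = 98.9 mm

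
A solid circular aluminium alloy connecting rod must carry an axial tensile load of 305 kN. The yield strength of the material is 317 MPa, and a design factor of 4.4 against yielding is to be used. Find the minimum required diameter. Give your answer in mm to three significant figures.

d = 73.4 mm

Allowable stress σ_allow = 317/4.4 = 72.05 MPa.
Required area A = F/σ_allow = 305000/72.05 = 4233 mm².
A = πd²/4 → d = √(4A/π) = 73.42 mm.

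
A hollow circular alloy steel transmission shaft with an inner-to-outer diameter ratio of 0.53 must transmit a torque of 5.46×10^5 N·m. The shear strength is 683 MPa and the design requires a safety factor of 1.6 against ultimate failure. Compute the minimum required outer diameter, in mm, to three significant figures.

τ_allow = 683/1.6 = 426.9 MPa.
For a hollow shaft τ = 16T/[πd_o³(1−k⁴)] with k = 0.53, so 1−k⁴ = 0.9211.
d_o³ = 16T/[π τ_allow (1−k⁴)] = 16×5.4600×10^8/(π×426.9×0.9211) = 7.072×10^6 mm³.
d_o = 191.9 mm.

d_o = 192 mm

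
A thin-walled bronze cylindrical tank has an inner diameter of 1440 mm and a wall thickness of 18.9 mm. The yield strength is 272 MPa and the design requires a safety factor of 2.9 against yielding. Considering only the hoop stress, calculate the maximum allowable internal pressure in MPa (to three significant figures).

p_allow = 2.46 MPa

σ_allow = 272/2.9 = 93.79 MPa.
σ_h = pD/(2t) → p_allow = 2σ_allow t/D = 2×93.79×18.9/1440 = 2.462 MPa.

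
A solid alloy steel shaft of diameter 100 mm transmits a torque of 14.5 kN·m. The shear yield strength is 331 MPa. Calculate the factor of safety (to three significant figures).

n = 4.48

τ = 16T/(πd³) = 16×1.4500×10^7/(π×100³) = 73.85 MPa.
n = τ_limit/τ = 331/73.85 = 4.482.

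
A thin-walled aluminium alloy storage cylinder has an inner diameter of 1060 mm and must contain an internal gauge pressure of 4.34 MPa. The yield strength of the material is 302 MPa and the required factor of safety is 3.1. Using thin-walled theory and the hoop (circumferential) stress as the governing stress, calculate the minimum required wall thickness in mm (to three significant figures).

t = 23.6 mm

σ_allow = 302/3.1 = 97.42 MPa.
Hoop stress σ_h = pD/(2t), so t = pD/(2σ_allow) = 4.34×1060/(2×97.42) = 23.61 mm.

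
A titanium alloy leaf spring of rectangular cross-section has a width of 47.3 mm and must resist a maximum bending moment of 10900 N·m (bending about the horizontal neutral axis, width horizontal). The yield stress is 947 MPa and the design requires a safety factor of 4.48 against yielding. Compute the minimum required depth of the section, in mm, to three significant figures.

h = 80.9 mm

σ_allow = 947/4.48 = 211.4 MPa.
For a rectangular section σ = 6M/(bh²), so h² = 6M/(b σ_allow) = 6×1.0900×10^7/(47.3×211.4) = 6541 mm².
h = 80.88 mm.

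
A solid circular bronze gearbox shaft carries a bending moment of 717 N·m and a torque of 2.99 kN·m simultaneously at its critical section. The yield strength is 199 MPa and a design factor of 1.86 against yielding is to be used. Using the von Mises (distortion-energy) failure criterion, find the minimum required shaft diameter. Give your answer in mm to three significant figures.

σ_allow = σ_y/n = 199/1.86 = 107.0 MPa.
For a solid shaft σ_b = 32M/(πd³) and τ = 16T/(πd³), so the von Mises stress is σ' = (16/πd³)·√(4M²+3T²).
√(4M²+3T²) = √(4×(717000)² + 3×(2.990×10^6)²) = 5.374×10^6 N·mm.
d³ = 16×5.374×10^6/(π×107.0) = 255800 mm³.
d = 63.48 mm.

d = 63.5 mm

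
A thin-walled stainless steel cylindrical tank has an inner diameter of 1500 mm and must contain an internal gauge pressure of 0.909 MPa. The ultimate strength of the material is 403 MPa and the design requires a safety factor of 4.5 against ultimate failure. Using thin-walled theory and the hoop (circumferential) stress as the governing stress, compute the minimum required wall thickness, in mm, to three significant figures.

σ_allow = 403/4.5 = 89.56 MPa.
Hoop stress σ_h = pD/(2t), so t = pD/(2σ_allow) = 0.909×1500/(2×89.56) = 7.613 mm.

t = 7.61 mm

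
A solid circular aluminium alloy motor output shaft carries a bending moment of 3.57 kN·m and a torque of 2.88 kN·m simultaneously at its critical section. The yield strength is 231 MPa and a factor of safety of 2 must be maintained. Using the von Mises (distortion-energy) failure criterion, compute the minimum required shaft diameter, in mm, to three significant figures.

d = 72.7 mm

σ_allow = σ_y/n = 231/2 = 115.5 MPa.
For a solid shaft σ_b = 32M/(πd³) and τ = 16T/(πd³), so the von Mises stress is σ' = (16/πd³)·√(4M²+3T²).
√(4M²+3T²) = √(4×(3.570×10^6)² + 3×(2.880×10^6)²) = 8.710×10^6 N·mm.
d³ = 16×8.710×10^6/(π×115.5) = 384100 mm³.
d = 72.69 mm.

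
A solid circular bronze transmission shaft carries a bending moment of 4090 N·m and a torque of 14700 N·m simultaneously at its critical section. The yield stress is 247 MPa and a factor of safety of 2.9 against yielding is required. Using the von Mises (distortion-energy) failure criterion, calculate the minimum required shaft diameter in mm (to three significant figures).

σ_allow = σ_y/n = 247/2.9 = 85.17 MPa.
For a solid shaft σ_b = 32M/(πd³) and τ = 16T/(πd³), so the von Mises stress is σ' = (16/πd³)·√(4M²+3T²).
√(4M²+3T²) = √(4×(4.090×10^6)² + 3×(1.470×10^7)²) = 2.674×10^7 N·mm.
d³ = 16×2.674×10^7/(π×85.17) = 1.599×10^6 mm³.
d = 116.9 mm.

d = 117 mm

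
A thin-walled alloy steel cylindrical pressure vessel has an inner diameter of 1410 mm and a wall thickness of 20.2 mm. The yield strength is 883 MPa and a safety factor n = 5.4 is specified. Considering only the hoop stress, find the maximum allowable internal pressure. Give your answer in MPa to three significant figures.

σ_allow = 883/5.4 = 163.5 MPa.
σ_h = pD/(2t) → p_allow = 2σ_allow t/D = 2×163.5×20.2/1410 = 4.685 MPa.

p_allow = 4.69 MPa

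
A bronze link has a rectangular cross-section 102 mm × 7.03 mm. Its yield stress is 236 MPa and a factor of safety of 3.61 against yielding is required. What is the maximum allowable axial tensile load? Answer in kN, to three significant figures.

F_allow = 46.9 kN

σ_allow = 236/3.61 = 65.37 MPa.
A = 102×7.03 = 717.1 mm².
F_allow = σ_allow × A = 65.37×717.1 = 46880 N.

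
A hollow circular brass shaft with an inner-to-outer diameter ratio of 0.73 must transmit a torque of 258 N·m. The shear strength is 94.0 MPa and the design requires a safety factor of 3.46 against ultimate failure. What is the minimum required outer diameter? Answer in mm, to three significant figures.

d_o = 40.7 mm

τ_allow = 94.0/3.46 = 27.17 MPa.
For a hollow shaft τ = 16T/[πd_o³(1−k⁴)] with k = 0.73, so 1−k⁴ = 0.7160.
d_o³ = 16T/[π τ_allow (1−k⁴)] = 16×258000/(π×27.17×0.7160) = 67550 mm³.
d_o = 40.73 mm.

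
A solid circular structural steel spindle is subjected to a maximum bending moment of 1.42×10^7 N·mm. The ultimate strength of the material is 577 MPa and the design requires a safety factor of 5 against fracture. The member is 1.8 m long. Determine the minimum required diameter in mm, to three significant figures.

σ_allow = 577/5 = 115.4 MPa.
For a solid circular section σ = 32M/(πd³), so d³ = 32M/(π σ_allow) = 32×1.4200×10^7/(π×115.4) = 1.253×10^6 mm³.
d = 107.8 mm.

d = 108 mm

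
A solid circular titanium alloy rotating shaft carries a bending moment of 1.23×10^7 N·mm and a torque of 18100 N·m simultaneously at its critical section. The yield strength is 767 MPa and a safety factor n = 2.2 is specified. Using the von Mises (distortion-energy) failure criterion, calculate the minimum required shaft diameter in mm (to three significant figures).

σ_allow = σ_y/n = 767/2.2 = 348.6 MPa.
For a solid shaft σ_b = 32M/(πd³) and τ = 16T/(πd³), so the von Mises stress is σ' = (16/πd³)·√(4M²+3T²).
√(4M²+3T²) = √(4×(1.230×10^7)² + 3×(1.810×10^7)²) = 3.985×10^7 N·mm.
d³ = 16×3.985×10^7/(π×348.6) = 582100 mm³.
d = 83.50 mm.

d = 83.5 mm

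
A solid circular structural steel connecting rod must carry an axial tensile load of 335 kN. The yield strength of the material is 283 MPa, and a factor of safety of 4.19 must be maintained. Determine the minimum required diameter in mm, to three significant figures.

d = 79.5 mm

Allowable stress σ_allow = 283/4.19 = 67.54 MPa.
Required area A = F/σ_allow = 335000/67.54 = 4960 mm².
A = πd²/4 → d = √(4A/π) = 79.47 mm.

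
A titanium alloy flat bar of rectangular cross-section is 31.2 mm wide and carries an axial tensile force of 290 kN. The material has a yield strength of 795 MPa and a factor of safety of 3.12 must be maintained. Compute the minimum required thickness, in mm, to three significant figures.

t = 36.5 mm

σ_allow = 795/3.12 = 254.8 MPa.
Required area A = F/σ_allow = 290000/254.8 = 1138 mm².
t = A/w = 1138/31.2 = 36.48 mm.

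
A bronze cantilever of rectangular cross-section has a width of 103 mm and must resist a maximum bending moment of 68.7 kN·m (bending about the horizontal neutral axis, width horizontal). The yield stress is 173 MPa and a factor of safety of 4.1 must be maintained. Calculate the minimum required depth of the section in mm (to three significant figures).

h = 308 mm

σ_allow = 173/4.1 = 42.20 MPa.
For a rectangular section σ = 6M/(bh²), so h² = 6M/(b σ_allow) = 6×6.8700×10^7/(103×42.20) = 94840 mm².
h = 308.0 mm.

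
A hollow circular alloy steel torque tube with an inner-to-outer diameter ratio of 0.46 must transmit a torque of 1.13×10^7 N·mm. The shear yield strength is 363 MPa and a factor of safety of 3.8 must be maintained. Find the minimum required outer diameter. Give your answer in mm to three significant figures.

τ_allow = 363/3.8 = 95.53 MPa.
For a hollow shaft τ = 16T/[πd_o³(1−k⁴)] with k = 0.46, so 1−k⁴ = 0.9552.
d_o³ = 16T/[π τ_allow (1−k⁴)] = 16×1.1300×10^7/(π×95.53×0.9552) = 630700 mm³.
d_o = 85.76 mm.

d_o = 85.8 mm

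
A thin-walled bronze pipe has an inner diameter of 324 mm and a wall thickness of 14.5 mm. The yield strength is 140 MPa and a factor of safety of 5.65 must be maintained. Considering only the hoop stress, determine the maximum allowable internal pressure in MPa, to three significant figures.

p_allow = 2.22 MPa

σ_allow = 140/5.65 = 24.78 MPa.
σ_h = pD/(2t) → p_allow = 2σ_allow t/D = 2×24.78×14.5/324 = 2.218 MPa.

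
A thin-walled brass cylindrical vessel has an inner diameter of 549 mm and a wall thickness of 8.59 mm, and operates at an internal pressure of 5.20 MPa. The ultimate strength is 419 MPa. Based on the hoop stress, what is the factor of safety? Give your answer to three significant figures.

σ_h = pD/(2t) = 5.20×549/(2×8.59) = 166.2 MPa.
n = 419/166.2 = 2.522.

n = 2.52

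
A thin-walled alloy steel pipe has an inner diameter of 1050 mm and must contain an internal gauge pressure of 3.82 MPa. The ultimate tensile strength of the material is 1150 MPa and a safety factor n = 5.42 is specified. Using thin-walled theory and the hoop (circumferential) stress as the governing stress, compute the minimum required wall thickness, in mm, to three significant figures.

σ_allow = 1150/5.42 = 212.2 MPa.
Hoop stress σ_h = pD/(2t), so t = pD/(2σ_allow) = 3.82×1050/(2×212.2) = 9.452 mm.

t = 9.45 mm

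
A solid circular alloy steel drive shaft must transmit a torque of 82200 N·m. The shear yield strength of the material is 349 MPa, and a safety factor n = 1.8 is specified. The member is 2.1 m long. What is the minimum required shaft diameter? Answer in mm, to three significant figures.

Allowable shear stress τ_allow = 349/1.8 = 193.9 MPa.
For a solid shaft τ = 16T/(πd³), so d³ = 16T/(π τ_allow) = 16×8.2200×10^7/(π×193.9) = 2.159×10^6 mm³.
d = (2.159×10^6)^(1/3) = 129.2 mm.

d = 129 mm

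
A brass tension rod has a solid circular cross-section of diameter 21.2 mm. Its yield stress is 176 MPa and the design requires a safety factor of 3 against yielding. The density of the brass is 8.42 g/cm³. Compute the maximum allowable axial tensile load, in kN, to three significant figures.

σ_allow = 176/3 = 58.67 MPa.
A = πd²/4 = π×21.2²/4 = 353.0 mm².
F_allow = σ_allow × A = 58.67×353.0 = 20710 N.

F_allow = 20.7 kN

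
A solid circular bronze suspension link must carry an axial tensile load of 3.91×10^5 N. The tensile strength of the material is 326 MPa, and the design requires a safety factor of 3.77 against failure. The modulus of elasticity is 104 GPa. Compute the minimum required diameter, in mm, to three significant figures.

Allowable stress σ_allow = 326/3.77 = 86.47 MPa.
Required area A = F/σ_allow = 391000/86.47 = 4522 mm².
A = πd²/4 → d = √(4A/π) = 75.88 mm.

d = 75.9 mm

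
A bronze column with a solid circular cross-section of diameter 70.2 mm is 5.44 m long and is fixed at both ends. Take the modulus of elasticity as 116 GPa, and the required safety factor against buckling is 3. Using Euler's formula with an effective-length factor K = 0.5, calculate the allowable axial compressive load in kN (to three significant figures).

P_allow = 61.5 kN

I = πd⁴/64 = π×70.2⁴/64 = 1.192×10^6 mm⁴.
Effective length L_e = KL = 0.5×5.44 m = 2720 mm.
Euler critical load P_cr = π²EI/L_e² = π²×116000×1.192×10^6/2720² = 184500 N.
P_allow = P_cr/n = 184500/3 = 61490 N.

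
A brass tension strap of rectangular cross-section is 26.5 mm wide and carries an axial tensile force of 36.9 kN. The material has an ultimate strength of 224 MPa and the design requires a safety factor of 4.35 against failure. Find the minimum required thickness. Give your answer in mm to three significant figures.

σ_allow = 224/4.35 = 51.49 MPa.
Required area A = F/σ_allow = 36900/51.49 = 716.6 mm².
t = A/w = 716.6/26.5 = 27.04 mm.

t = 27.0 mm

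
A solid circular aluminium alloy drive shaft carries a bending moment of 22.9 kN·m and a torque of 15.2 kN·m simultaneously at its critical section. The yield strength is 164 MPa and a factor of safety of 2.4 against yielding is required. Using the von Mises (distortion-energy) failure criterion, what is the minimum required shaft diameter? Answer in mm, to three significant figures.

d = 158 mm

σ_allow = σ_y/n = 164/2.4 = 68.33 MPa.
For a solid shaft σ_b = 32M/(πd³) and τ = 16T/(πd³), so the von Mises stress is σ' = (16/πd³)·√(4M²+3T²).
√(4M²+3T²) = √(4×(2.290×10^7)² + 3×(1.520×10^7)²) = 5.283×10^7 N·mm.
d³ = 16×5.283×10^7/(π×68.33) = 3.937×10^6 mm³.
d = 157.9 mm.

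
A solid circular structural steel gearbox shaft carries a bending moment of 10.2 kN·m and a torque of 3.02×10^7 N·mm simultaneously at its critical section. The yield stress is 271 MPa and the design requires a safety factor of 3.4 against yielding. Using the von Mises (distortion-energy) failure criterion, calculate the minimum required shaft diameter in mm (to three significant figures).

σ_allow = σ_y/n = 271/3.4 = 79.71 MPa.
For a solid shaft σ_b = 32M/(πd³) and τ = 16T/(πd³), so the von Mises stress is σ' = (16/πd³)·√(4M²+3T²).
√(4M²+3T²) = √(4×(1.020×10^7)² + 3×(3.020×10^7)²) = 5.615×10^7 N·mm.
d³ = 16×5.615×10^7/(π×79.71) = 3.588×10^6 mm³.
d = 153.1 mm.

d = 153 mm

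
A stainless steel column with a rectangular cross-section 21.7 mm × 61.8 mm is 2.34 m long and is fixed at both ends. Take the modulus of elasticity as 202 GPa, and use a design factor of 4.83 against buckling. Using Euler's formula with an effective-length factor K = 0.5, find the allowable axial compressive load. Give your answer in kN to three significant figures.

Buckling occurs about the weak axis: I_min = h·b³/12 = 61.8×21.7³/12 = 52620 mm⁴ (b = 21.7 mm is the smaller dimension).
Effective length L_e = KL = 0.5×2.34 m = 1170 mm.
Euler critical load P_cr = π²EI/L_e² = π²×202000×52620/1170² = 76640 N.
P_allow = P_cr/n = 76640/4.83 = 15870 N.

P_allow = 15.9 kN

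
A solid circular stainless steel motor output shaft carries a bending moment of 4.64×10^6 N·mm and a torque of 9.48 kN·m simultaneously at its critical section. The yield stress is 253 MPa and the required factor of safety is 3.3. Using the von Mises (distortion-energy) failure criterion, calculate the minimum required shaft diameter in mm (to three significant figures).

σ_allow = σ_y/n = 253/3.3 = 76.67 MPa.
For a solid shaft σ_b = 32M/(πd³) and τ = 16T/(πd³), so the von Mises stress is σ' = (16/πd³)·√(4M²+3T²).
√(4M²+3T²) = √(4×(4.640×10^6)² + 3×(9.480×10^6)²) = 1.886×10^7 N·mm.
d³ = 16×1.886×10^7/(π×76.67) = 1.253×10^6 mm³.
d = 107.8 mm.

d = 108 mm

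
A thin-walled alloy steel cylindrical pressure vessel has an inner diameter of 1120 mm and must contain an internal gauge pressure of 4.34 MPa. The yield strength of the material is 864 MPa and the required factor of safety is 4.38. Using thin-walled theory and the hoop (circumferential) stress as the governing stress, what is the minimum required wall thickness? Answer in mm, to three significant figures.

t = 12.3 mm

σ_allow = 864/4.38 = 197.3 MPa.
Hoop stress σ_h = pD/(2t), so t = pD/(2σ_allow) = 4.34×1120/(2×197.3) = 12.32 mm.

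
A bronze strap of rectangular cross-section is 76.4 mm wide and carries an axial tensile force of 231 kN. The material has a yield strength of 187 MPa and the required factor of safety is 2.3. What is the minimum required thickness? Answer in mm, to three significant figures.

t = 37.2 mm

σ_allow = 187/2.3 = 81.30 MPa.
Required area A = F/σ_allow = 231000/81.30 = 2841 mm².
t = A/w = 2841/76.4 = 37.19 mm.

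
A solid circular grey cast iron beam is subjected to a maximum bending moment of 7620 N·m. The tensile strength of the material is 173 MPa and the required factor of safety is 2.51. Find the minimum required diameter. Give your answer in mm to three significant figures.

σ_allow = 173/2.51 = 68.92 MPa.
For a solid circular section σ = 32M/(πd³), so d³ = 32M/(π σ_allow) = 32×7620000/(π×68.92) = 1.126×10^6 mm³.
d = 104.0 mm.

d = 104 mm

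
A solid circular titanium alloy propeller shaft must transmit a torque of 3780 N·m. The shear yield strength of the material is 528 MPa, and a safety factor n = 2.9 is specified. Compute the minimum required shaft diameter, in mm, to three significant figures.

d = 47.3 mm

Allowable shear stress τ_allow = 528/2.9 = 182.1 MPa.
For a solid shaft τ = 16T/(πd³), so d³ = 16T/(π τ_allow) = 16×3780000/(π×182.1) = 105700 mm³.
d = (105700)^(1/3) = 47.29 mm.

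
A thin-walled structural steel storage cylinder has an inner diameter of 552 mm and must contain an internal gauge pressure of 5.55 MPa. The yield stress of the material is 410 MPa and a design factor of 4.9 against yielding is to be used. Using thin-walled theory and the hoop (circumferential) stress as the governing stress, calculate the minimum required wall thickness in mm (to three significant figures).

σ_allow = 410/4.9 = 83.67 MPa.
Hoop stress σ_h = pD/(2t), so t = pD/(2σ_allow) = 5.55×552/(2×83.67) = 18.31 mm.

t = 18.3 mm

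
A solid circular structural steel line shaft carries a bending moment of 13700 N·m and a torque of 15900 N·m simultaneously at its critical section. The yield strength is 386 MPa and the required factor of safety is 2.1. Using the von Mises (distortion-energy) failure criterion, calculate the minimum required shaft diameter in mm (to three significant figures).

d = 102 mm

σ_allow = σ_y/n = 386/2.1 = 183.8 MPa.
For a solid shaft σ_b = 32M/(πd³) and τ = 16T/(πd³), so the von Mises stress is σ' = (16/πd³)·√(4M²+3T²).
√(4M²+3T²) = √(4×(1.370×10^7)² + 3×(1.590×10^7)²) = 3.885×10^7 N·mm.
d³ = 16×3.885×10^7/(π×183.8) = 1.076×10^6 mm³.
d = 102.5 mm.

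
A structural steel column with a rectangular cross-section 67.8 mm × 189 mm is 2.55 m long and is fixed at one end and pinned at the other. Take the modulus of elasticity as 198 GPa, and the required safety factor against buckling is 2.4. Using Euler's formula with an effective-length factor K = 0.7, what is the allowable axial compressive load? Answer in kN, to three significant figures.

P_allow = 1250 kN

Buckling occurs about the weak axis: I_min = h·b³/12 = 189×67.8³/12 = 4.909×10^6 mm⁴ (b = 67.8 mm is the smaller dimension).
Effective length L_e = KL = 0.7×2.55 m = 1785 mm.
Euler critical load P_cr = π²EI/L_e² = π²×198000×4.909×10^6/1785² = 3.011×10^6 N.
P_allow = P_cr/n = 3.011×10^6/2.4 = 1.254×10^6 N.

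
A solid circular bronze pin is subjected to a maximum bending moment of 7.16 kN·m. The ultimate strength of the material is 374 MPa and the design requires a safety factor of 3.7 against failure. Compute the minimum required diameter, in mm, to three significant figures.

σ_allow = 374/3.7 = 101.1 MPa.
For a solid circular section σ = 32M/(πd³), so d³ = 32M/(π σ_allow) = 32×7160000/(π×101.1) = 721500 mm³.
d = 89.69 mm.

d = 89.7 mm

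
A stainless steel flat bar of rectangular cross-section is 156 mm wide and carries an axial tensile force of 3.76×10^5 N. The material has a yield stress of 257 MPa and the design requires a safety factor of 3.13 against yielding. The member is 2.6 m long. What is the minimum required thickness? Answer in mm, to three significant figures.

t = 29.4 mm

σ_allow = 257/3.13 = 82.11 MPa.
Required area A = F/σ_allow = 376000/82.11 = 4579 mm².
t = A/w = 4579/156 = 29.35 mm.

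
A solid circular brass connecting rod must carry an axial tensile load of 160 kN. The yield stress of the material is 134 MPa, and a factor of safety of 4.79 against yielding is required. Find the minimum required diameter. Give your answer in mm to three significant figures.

d = 85.3 mm

Allowable stress σ_allow = 134/4.79 = 27.97 MPa.
Required area A = F/σ_allow = 160000/27.97 = 5719 mm².
A = πd²/4 → d = √(4A/π) = 85.34 mm.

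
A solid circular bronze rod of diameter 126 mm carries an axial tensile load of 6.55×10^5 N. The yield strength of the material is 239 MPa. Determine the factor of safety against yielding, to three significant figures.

A = πd²/4 = 12470 mm².
σ = F/A = 655000/12470 = 52.53 MPa.
n = 239/52.53 = 4.550.

n = 4.55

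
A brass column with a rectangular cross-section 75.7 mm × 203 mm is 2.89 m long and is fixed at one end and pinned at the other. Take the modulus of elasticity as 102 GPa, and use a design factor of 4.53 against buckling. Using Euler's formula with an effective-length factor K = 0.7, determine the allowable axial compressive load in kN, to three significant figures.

Buckling occurs about the weak axis: I_min = h·b³/12 = 203×75.7³/12 = 7.338×10^6 mm⁴ (b = 75.7 mm is the smaller dimension).
Effective length L_e = KL = 0.7×2.89 m = 2023 mm.
Euler critical load P_cr = π²EI/L_e² = π²×102000×7.338×10^6/2023² = 1.805×10^6 N.
P_allow = P_cr/n = 1.805×10^6/4.53 = 398500 N.

P_allow = 398 kN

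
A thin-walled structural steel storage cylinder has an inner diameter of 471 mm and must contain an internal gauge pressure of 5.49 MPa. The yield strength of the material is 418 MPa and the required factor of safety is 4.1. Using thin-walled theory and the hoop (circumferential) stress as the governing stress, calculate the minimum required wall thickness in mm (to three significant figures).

σ_allow = 418/4.1 = 102.0 MPa.
Hoop stress σ_h = pD/(2t), so t = pD/(2σ_allow) = 5.49×471/(2×102.0) = 12.68 mm.

t = 12.7 mm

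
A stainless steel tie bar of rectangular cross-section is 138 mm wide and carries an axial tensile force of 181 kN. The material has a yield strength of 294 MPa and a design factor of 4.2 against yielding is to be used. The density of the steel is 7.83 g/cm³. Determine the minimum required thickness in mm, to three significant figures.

t = 18.7 mm

σ_allow = 294/4.2 = 70.00 MPa.
Required area A = F/σ_allow = 181000/70.00 = 2586 mm².
t = A/w = 2586/138 = 18.74 mm.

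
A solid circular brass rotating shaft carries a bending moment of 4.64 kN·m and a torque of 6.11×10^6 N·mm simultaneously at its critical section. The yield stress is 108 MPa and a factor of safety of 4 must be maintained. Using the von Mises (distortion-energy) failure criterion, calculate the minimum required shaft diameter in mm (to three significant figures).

d = 138 mm

σ_allow = σ_y/n = 108/4 = 27.00 MPa.
For a solid shaft σ_b = 32M/(πd³) and τ = 16T/(πd³), so the von Mises stress is σ' = (16/πd³)·√(4M²+3T²).
√(4M²+3T²) = √(4×(4.640×10^6)² + 3×(6.110×10^6)²) = 1.408×10^7 N·mm.
d³ = 16×1.408×10^7/(π×27.00) = 2.655×10^6 mm³.
d = 138.5 mm.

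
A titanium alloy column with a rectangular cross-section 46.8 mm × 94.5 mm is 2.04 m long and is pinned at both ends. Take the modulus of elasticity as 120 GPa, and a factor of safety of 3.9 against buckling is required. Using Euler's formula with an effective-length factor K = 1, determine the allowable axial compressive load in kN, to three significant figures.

Buckling occurs about the weak axis: I_min = h·b³/12 = 94.5×46.8³/12 = 807200 mm⁴ (b = 46.8 mm is the smaller dimension).
Effective length L_e = KL = 1×2.04 m = 2040 mm.
Euler critical load P_cr = π²EI/L_e² = π²×120000×807200/2040² = 229700 N.
P_allow = P_cr/n = 229700/3.9 = 58900 N.

P_allow = 58.9 kN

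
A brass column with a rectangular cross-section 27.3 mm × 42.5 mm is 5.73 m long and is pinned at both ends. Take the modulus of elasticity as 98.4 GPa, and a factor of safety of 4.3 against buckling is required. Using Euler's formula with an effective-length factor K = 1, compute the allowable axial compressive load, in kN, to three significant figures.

P_allow = 0.496 kN

Buckling occurs about the weak axis: I_min = h·b³/12 = 42.5×27.3³/12 = 72060 mm⁴ (b = 27.3 mm is the smaller dimension).
Effective length L_e = KL = 1×5.73 m = 5730 mm.
Euler critical load P_cr = π²EI/L_e² = π²×98400×72060/5730² = 2131 N.
P_allow = P_cr/n = 2131/4.3 = 495.7 N.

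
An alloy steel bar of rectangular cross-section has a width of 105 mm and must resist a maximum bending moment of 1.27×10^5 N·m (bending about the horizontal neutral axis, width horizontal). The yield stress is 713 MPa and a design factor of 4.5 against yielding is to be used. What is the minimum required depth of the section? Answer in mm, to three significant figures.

σ_allow = 713/4.5 = 158.4 MPa.
For a rectangular section σ = 6M/(bh²), so h² = 6M/(b σ_allow) = 6×1.2700×10^8/(105×158.4) = 45800 mm².
h = 214.0 mm.

h = 214 mm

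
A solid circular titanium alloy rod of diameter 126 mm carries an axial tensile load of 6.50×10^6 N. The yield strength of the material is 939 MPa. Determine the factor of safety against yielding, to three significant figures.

n = 1.80

A = πd²/4 = 12470 mm².
σ = F/A = 6500000/12470 = 521.3 MPa.
n = 939/521.3 = 1.801.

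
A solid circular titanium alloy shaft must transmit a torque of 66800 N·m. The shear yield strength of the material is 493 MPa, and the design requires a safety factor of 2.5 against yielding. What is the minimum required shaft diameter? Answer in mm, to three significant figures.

d = 120 mm

Allowable shear stress τ_allow = 493/2.5 = 197.2 MPa.
For a solid shaft τ = 16T/(πd³), so d³ = 16T/(π τ_allow) = 16×6.6800×10^7/(π×197.2) = 1.725×10^6 mm³.
d = (1.725×10^6)^(1/3) = 119.9 mm.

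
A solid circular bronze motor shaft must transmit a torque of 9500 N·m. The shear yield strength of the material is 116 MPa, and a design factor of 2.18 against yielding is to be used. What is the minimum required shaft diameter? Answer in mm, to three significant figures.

d = 96.9 mm

Allowable shear stress τ_allow = 116/2.18 = 53.21 MPa.
For a solid shaft τ = 16T/(πd³), so d³ = 16T/(π τ_allow) = 16×9500000/(π×53.21) = 909300 mm³.
d = (909300)^(1/3) = 96.88 mm.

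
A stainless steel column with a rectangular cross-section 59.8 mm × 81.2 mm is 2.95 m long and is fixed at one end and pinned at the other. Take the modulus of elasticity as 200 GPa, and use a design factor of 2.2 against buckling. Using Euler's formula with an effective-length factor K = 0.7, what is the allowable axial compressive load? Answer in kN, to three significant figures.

Buckling occurs about the weak axis: I_min = h·b³/12 = 81.2×59.8³/12 = 1.447×10^6 mm⁴ (b = 59.8 mm is the smaller dimension).
Effective length L_e = KL = 0.7×2.95 m = 2065 mm.
Euler critical load P_cr = π²EI/L_e² = π²×200000×1.447×10^6/2065² = 669800 N.
P_allow = P_cr/n = 669800/2.2 = 304500 N.

P_allow = 304 kN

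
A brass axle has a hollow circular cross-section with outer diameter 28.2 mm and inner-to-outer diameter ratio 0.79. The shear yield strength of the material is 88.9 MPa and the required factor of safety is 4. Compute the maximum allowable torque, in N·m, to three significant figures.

τ_allow = 88.9/4 = 22.23 MPa.
For a hollow shaft T_allow = τ_allow·πd_o³(1−k⁴)/16 with 1−k⁴ = 0.6105, so πd_o³(1−k⁴)/16 = 2688 mm³.
T_allow = 22.23×2688 = 59750 N·mm = 59.75 N·m.

T_allow = 59.7 N·m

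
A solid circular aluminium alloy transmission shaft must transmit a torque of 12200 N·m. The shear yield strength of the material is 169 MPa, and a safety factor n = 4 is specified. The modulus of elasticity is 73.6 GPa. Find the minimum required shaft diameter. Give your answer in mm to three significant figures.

d = 114 mm

Allowable shear stress τ_allow = 169/4 = 42.25 MPa.
For a solid shaft τ = 16T/(πd³), so d³ = 16T/(π τ_allow) = 16×1.2200×10^7/(π×42.25) = 1.471×10^6 mm³.
d = (1.471×10^6)^(1/3) = 113.7 mm.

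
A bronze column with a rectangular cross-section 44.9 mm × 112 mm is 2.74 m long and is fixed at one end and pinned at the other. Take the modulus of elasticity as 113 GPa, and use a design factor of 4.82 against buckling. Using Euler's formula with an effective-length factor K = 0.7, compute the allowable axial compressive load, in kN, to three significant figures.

P_allow = 53.1 kN

Buckling occurs about the weak axis: I_min = h·b³/12 = 112×44.9³/12 = 844800 mm⁴ (b = 44.9 mm is the smaller dimension).
Effective length L_e = KL = 0.7×2.74 m = 1918 mm.
Euler critical load P_cr = π²EI/L_e² = π²×113000×844800/1918² = 256100 N.
P_allow = P_cr/n = 256100/4.82 = 53140 N.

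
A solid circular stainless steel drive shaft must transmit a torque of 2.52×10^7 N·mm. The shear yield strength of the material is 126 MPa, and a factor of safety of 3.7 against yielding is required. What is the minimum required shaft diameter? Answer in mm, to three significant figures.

Allowable shear stress τ_allow = 126/3.7 = 34.05 MPa.
For a solid shaft τ = 16T/(πd³), so d³ = 16T/(π τ_allow) = 16×2.5200×10^7/(π×34.05) = 3.769×10^6 mm³.
d = (3.769×10^6)^(1/3) = 155.6 mm.

d = 156 mm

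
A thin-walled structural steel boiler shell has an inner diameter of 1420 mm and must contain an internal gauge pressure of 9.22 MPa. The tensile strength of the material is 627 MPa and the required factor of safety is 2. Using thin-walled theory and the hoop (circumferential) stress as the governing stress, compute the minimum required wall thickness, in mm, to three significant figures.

σ_allow = 627/2 = 313.5 MPa.
Hoop stress σ_h = pD/(2t), so t = pD/(2σ_allow) = 9.22×1420/(2×313.5) = 20.88 mm.

t = 20.9 mm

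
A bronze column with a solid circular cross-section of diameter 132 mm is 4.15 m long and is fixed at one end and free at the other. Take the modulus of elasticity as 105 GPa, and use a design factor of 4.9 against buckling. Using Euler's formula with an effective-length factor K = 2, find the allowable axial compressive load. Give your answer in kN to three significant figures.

P_allow = 45.8 kN

I = πd⁴/64 = π×132⁴/64 = 1.490×10^7 mm⁴.
Effective length L_e = KL = 2×4.15 m = 8300 mm.
Euler critical load P_cr = π²EI/L_e² = π²×105000×1.490×10^7/8300² = 224200 N.
P_allow = P_cr/n = 224200/4.9 = 45750 N.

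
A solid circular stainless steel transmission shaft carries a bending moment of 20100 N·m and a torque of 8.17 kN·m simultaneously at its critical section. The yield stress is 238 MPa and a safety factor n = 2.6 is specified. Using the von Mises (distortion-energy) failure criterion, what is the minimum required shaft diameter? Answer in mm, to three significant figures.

d = 133 mm

σ_allow = σ_y/n = 238/2.6 = 91.54 MPa.
For a solid shaft σ_b = 32M/(πd³) and τ = 16T/(πd³), so the von Mises stress is σ' = (16/πd³)·√(4M²+3T²).
√(4M²+3T²) = √(4×(2.010×10^7)² + 3×(8.170×10^6)²) = 4.262×10^7 N·mm.
d³ = 16×4.262×10^7/(π×91.54) = 2.371×10^6 mm³.
d = 133.3 mm.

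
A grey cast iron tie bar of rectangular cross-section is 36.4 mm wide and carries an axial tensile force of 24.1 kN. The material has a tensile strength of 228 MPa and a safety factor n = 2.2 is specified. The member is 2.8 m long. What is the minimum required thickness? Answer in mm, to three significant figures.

t = 6.39 mm

σ_allow = 228/2.2 = 103.6 MPa.
Required area A = F/σ_allow = 24100/103.6 = 232.5 mm².
t = A/w = 232.5/36.4 = 6.389 mm.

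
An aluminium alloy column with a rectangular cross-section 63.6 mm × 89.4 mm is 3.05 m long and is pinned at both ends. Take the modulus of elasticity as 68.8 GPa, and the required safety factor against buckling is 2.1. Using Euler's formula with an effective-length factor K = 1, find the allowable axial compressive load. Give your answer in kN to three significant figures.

Buckling occurs about the weak axis: I_min = h·b³/12 = 89.4×63.6³/12 = 1.917×10^6 mm⁴ (b = 63.6 mm is the smaller dimension).
Effective length L_e = KL = 1×3.05 m = 3050 mm.
Euler critical load P_cr = π²EI/L_e² = π²×68800×1.917×10^6/3050² = 139900 N.
P_allow = P_cr/n = 139900/2.1 = 66620 N.

P_allow = 66.6 kN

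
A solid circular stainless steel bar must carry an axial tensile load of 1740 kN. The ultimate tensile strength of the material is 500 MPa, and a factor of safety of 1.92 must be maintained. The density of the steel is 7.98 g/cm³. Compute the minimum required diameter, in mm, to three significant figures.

Allowable stress σ_allow = 500/1.92 = 260.4 MPa.
Required area A = F/σ_allow = 1740000/260.4 = 6682 mm².
A = πd²/4 → d = √(4A/π) = 92.23 mm.

d = 92.2 mm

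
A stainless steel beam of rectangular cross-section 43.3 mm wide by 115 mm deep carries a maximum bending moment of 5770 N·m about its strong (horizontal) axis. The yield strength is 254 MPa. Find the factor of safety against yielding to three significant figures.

n = 4.20

Section modulus S = bh²/6 = 43.3×115²/6 = 95440 mm³.
σ = M/S = 5770000/95440 = 60.46 MPa.
n = 254/60.46 = 4.201.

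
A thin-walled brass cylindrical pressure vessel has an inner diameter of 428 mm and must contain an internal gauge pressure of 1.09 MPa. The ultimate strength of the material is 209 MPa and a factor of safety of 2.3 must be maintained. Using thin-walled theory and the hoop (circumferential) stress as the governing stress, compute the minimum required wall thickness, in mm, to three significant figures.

σ_allow = 209/2.3 = 90.87 MPa.
Hoop stress σ_h = pD/(2t), so t = pD/(2σ_allow) = 1.09×428/(2×90.87) = 2.567 mm.

t = 2.57 mm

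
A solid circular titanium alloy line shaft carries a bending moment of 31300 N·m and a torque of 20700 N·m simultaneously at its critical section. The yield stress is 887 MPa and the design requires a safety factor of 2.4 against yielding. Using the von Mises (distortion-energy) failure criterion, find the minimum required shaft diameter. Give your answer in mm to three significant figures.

σ_allow = σ_y/n = 887/2.4 = 369.6 MPa.
For a solid shaft σ_b = 32M/(πd³) and τ = 16T/(πd³), so the von Mises stress is σ' = (16/πd³)·√(4M²+3T²).
√(4M²+3T²) = √(4×(3.130×10^7)² + 3×(2.070×10^7)²) = 7.214×10^7 N·mm.
d³ = 16×7.214×10^7/(π×369.6) = 994100 mm³.
d = 99.80 mm.

d = 99.8 mm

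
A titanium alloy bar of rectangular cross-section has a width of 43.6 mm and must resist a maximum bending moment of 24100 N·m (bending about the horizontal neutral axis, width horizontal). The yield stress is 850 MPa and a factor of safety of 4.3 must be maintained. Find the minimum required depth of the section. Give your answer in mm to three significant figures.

h = 130 mm

σ_allow = 850/4.3 = 197.7 MPa.
For a rectangular section σ = 6M/(bh²), so h² = 6M/(b σ_allow) = 6×2.4100×10^7/(43.6×197.7) = 16780 mm².
h = 129.5 mm.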